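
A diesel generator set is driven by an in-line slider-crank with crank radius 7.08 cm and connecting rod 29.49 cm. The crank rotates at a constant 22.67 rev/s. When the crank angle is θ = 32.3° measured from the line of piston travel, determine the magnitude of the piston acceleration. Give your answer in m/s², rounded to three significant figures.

1370

ω = 2π·22.7 = 142.4 rad/s
x(θ) = r cosθ + √(L² − r² sin²θ); with ω constant, a = ω²·d²x/dθ².
d²x/dθ² = −r cosθ − r²(cos2θ)/√u − r⁴ sin²2θ/(4u^{3/2}),  u = L² − r² sin²θ = 0.0855347 m².
Substituting r = 0.0708 m, L = 0.2949 m, θ = 32.3°: d²x/dθ² = -0.067401 m.
a = ω²·d²x/dθ² = (142.4)²·(-0.067401) = -1367.5 m/s²;  |a| = 1367.5 m/s².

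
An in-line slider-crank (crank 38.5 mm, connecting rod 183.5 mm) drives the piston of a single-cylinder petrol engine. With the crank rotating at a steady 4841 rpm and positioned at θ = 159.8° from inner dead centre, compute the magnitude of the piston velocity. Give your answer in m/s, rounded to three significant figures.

ω = 2π·4841/60 = 506.9 rad/s
For an in-line slider-crank, x = r cosθ + √(L² − r² sin²θ), so v = −rω sinθ·[1 + r cosθ/√(L² − r² sin²θ)].
With r = 0.0385 m, L = 0.1835 m, θ = 159.8°: √(L² − r² sin²θ) = 0.18302 m.
v = −0.0385·506.9·0.34530·[1 + 0.0385·-0.93849/0.18302] = -5.4089 m/s.
|v| = 5.4089 m/s.

5.41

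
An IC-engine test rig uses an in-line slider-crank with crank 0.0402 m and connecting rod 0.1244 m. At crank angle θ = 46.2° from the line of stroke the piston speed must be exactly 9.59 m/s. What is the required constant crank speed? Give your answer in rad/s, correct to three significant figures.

269

For an in-line slider-crank, |v_piston| = rω|sinθ|·[1 + r cosθ/√(L² − r² sin²θ)].
With r = 0.0402 m, L = 0.1244 m, θ = 46.2°: the bracketed kinematic factor |dx/dθ| = 0.035688 m.
ω = v/|dx/dθ| = 9.59/0.035688 = 268.71 rad/s.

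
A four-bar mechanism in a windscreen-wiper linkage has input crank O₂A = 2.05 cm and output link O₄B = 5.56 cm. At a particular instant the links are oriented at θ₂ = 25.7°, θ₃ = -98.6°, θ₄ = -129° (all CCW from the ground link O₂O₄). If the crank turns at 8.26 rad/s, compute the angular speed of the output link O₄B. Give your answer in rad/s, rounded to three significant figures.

4.97

ω₂ = 8.26 rad/s
Differentiating the loop-closure r₂e^{iθ₂}+r₃e^{iθ₃}=r₁+r₄e^{iθ₄} gives r₂ω₂e^{iθ₂}+r₃ω₃e^{iθ₃}=r₄ω₄e^{iθ₄}.
Eliminating the other unknown: ω₄ = r₂ω₂ sin(θ₂−θ₃) / [r₄ sin(θ₄−θ₃)].
Numerator sine = +0.82610; denominator sine = -0.50603.
Result = 0.0205·8.26·(+0.82610) / (0.0556·(-0.50603)) = -4.9718 rad/s; magnitude 4.9718 rad/s.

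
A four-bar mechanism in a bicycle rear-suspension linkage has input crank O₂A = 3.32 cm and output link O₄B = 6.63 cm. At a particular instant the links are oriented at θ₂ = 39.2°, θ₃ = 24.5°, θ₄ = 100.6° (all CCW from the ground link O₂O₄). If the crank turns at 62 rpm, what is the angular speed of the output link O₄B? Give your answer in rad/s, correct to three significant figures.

ω₂ = 6.493 rad/s (from 62 rpm).
Differentiating the loop-closure r₂e^{iθ₂}+r₃e^{iθ₃}=r₁+r₄e^{iθ₄} gives r₂ω₂e^{iθ₂}+r₃ω₃e^{iθ₃}=r₄ω₄e^{iθ₄}.
Eliminating the other unknown: ω₄ = r₂ω₂ sin(θ₂−θ₃) / [r₄ sin(θ₄−θ₃)].
Numerator sine = +0.25376; denominator sine = +0.97072.
Result = 0.0332·6.493·(+0.25376) / (0.0663·(+0.97072)) = +0.84991 rad/s; magnitude 0.84991 rad/s.

0.850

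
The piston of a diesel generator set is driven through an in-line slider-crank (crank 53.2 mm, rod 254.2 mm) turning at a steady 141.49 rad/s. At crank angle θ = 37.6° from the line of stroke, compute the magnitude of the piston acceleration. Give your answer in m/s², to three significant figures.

904

ω = 141.5 rad/s
x(θ) = r cosθ + √(L² − r² sin²θ); with ω constant, a = ω²·d²x/dθ².
d²x/dθ² = −r cosθ − r²(cos2θ)/√u − r⁴ sin²2θ/(4u^{3/2}),  u = L² − r² sin²θ = 0.063564 m².
Substituting r = 0.0532 m, L = 0.2542 m, θ = 37.6°: d²x/dθ² = -0.045134 m.
a = ω²·d²x/dθ² = (141.5)²·(-0.045134) = -903.56 m/s²;  |a| = 903.56 m/s².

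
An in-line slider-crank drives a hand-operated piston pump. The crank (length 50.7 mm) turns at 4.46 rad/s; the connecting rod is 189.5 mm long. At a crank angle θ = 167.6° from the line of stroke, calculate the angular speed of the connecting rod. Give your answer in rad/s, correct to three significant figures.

1.17

ω = 4.46 rad/s
The rod makes angle φ with the slider axis where L sinφ = r sinθ; differentiating, L cosφ·φ̇ = r ω cosθ.
L cosφ = √(L² − r² sin²θ) = 0.18919 m.
|ω_rod| = r ω |cosθ| / √(L² − r² sin²θ) = 0.0507·4.46·0.97667/0.18919 = 1.1673 rad/s.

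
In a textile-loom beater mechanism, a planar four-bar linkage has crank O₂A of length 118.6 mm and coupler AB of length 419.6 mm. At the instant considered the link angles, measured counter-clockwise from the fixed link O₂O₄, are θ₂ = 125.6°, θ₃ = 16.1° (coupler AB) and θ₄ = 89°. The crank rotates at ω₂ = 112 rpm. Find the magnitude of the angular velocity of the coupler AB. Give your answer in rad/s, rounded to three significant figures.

2.07

ω₂ = 11.73 rad/s (from 112 rpm).
Differentiating the loop-closure r₂e^{iθ₂}+r₃e^{iθ₃}=r₁+r₄e^{iθ₄} gives r₂ω₂e^{iθ₂}+r₃ω₃e^{iθ₃}=r₄ω₄e^{iθ₄}.
Eliminating the other unknown: ω₃ = r₂ω₂ sin(θ₄−θ₂) / [r₃ sin(θ₃−θ₄)].
Numerator sine = -0.59622; denominator sine = -0.95579.
Result = 0.1186·11.73·(-0.59622) / (0.4196·(-0.95579)) = +2.068 rad/s; magnitude 2.068 rad/s.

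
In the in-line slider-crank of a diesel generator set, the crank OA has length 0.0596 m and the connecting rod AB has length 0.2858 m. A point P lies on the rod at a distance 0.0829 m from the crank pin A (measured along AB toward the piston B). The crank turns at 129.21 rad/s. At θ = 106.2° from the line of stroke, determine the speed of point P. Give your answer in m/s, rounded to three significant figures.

7.43

ω = 129.2 rad/s.  Crank-pin speed |V_A| = rω = 7.7009 m/s, perpendicular to OA.
Rod angle: sinφ = −(r/L) sinθ ⇒ φ = -11.552°; ω_rod = −rω cosθ/√(L²−r²sin²θ) = +7.6729 rad/s.
V_P = V_A + ω_rod × AP, with AP = 0.0829 m along the rod.
Components: V_Px = −rω sinθ − a·ω_rod·sinφ = -7.2678 m/s;  V_Py = rω cosθ + a·ω_rod·cosφ = -1.5253 m/s.
|V_P| = √(V_Px² + V_Py²) = 7.4261 m/s.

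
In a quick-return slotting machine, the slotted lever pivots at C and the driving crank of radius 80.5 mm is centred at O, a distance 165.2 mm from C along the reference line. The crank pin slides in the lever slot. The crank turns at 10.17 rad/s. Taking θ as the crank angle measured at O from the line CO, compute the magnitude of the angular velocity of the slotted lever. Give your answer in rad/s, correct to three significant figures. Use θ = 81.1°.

2.29

ω = 10.17 rad/s
Crank pin A relative to C: A = (d + r cosθ, r sinθ); lever angle φ = atan2(r sinθ, d + r cosθ).
Differentiating tanφ: φ̇ = rω(d cosθ + r)/(d² + r² + 2dr cosθ).
d² + r² + 2dr cosθ = |CA|² = 0.0378862 m²;  d cosθ + r = +0.10606 m.
|ω_lever| = |0.0805·10.17·+0.10606| / 0.0378862 = 2.2918 rad/s.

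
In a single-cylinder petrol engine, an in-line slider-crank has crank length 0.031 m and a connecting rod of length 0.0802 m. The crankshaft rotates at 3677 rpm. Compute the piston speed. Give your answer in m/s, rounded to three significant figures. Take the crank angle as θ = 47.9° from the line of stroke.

ω = 2π·3677/60 = 385.1 rad/s
For an in-line slider-crank, x = r cosθ + √(L² − r² sin²θ), so v = −rω sinθ·[1 + r cosθ/√(L² − r² sin²θ)].
With r = 0.031 m, L = 0.0802 m, θ = 47.9°: √(L² − r² sin²θ) = 0.076831 m.
v = −0.031·385.1·0.74198·[1 + 0.031·0.67043/0.076831] = -11.253 m/s.
|v| = 11.253 m/s.

11.3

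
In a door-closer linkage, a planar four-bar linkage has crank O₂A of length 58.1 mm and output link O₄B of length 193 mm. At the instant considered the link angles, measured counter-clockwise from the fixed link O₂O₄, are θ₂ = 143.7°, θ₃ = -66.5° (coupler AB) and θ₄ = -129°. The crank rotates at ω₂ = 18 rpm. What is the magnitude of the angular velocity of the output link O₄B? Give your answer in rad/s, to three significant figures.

ω₂ = 1.885 rad/s (from 18 rpm).
Differentiating the loop-closure r₂e^{iθ₂}+r₃e^{iθ₃}=r₁+r₄e^{iθ₄} gives r₂ω₂e^{iθ₂}+r₃ω₃e^{iθ₃}=r₄ω₄e^{iθ₄}.
Eliminating the other unknown: ω₄ = r₂ω₂ sin(θ₂−θ₃) / [r₄ sin(θ₄−θ₃)].
Numerator sine = -0.50302; denominator sine = -0.88701.
Result = 0.0581·1.885·(-0.50302) / (0.193·(-0.88701)) = +0.32179 rad/s; magnitude 0.32179 rad/s.

0.322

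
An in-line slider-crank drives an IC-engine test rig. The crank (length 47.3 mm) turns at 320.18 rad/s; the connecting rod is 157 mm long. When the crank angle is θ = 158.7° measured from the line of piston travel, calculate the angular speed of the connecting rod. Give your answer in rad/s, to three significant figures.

90.4

ω = 320.2 rad/s
The rod makes angle φ with the slider axis where L sinφ = r sinθ; differentiating, L cosφ·φ̇ = r ω cosθ.
L cosφ = √(L² − r² sin²θ) = 0.15606 m.
|ω_rod| = r ω |cosθ| / √(L² − r² sin²θ) = 0.0473·320.2·0.93169/0.15606 = 90.416 rad/s.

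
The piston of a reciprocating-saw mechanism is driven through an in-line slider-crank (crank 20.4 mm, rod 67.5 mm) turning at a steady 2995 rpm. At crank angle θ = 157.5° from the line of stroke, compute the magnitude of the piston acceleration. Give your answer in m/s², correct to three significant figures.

ω = 2π·2995/60 = 313.6 rad/s
x(θ) = r cosθ + √(L² − r² sin²θ); with ω constant, a = ω²·d²x/dθ².
d²x/dθ² = −r cosθ − r²(cos2θ)/√u − r⁴ sin²2θ/(4u^{3/2}),  u = L² − r² sin²θ = 0.0044953 m².
Substituting r = 0.0204 m, L = 0.0675 m, θ = 157.5°: d²x/dθ² = +0.014386 m.
a = ω²·d²x/dθ² = (313.6)²·(+0.014386) = +1415.1 m/s²;  |a| = 1415.1 m/s².

1420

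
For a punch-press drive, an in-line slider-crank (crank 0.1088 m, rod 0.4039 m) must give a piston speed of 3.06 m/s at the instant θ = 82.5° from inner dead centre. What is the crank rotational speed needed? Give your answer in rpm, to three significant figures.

For an in-line slider-crank, |v_piston| = rω|sinθ|·[1 + r cosθ/√(L² − r² sin²θ)].
With r = 0.1088 m, L = 0.4039 m, θ = 82.5°: the bracketed kinematic factor |dx/dθ| = 0.1118 m.
ω = v/|dx/dθ| = 3.06/0.1118 = 27.369 rad/s.
N = 60ω/(2π) = 261.36 rpm.

261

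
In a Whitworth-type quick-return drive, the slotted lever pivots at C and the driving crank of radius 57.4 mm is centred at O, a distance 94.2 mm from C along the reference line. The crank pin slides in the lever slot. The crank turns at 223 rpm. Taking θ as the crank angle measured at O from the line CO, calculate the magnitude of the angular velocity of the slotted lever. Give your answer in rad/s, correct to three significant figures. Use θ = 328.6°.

8.63

ω = 23.35 rad/s (from 223 rpm).
Crank pin A relative to C: A = (d + r cosθ, r sinθ); lever angle φ = atan2(r sinθ, d + r cosθ).
Differentiating tanφ: φ̇ = rω(d cosθ + r)/(d² + r² + 2dr cosθ).
d² + r² + 2dr cosθ = |CA|² = 0.0213988 m²;  d cosθ + r = +0.1378 m.
|ω_lever| = |0.0574·23.35·+0.1378| / 0.0213988 = 8.6321 rad/s.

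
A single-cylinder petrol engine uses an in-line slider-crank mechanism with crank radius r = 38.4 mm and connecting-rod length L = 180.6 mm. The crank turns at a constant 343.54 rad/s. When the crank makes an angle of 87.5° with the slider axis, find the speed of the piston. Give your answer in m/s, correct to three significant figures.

ω = 343.5 rad/s
For an in-line slider-crank, x = r cosθ + √(L² − r² sin²θ), so v = −rω sinθ·[1 + r cosθ/√(L² − r² sin²θ)].
With r = 0.0384 m, L = 0.1806 m, θ = 87.5°: √(L² − r² sin²θ) = 0.17648 m.
v = −0.0384·343.5·0.99905·[1 + 0.0384·0.04362/0.17648] = -13.304 m/s.
|v| = 13.304 m/s.

13.3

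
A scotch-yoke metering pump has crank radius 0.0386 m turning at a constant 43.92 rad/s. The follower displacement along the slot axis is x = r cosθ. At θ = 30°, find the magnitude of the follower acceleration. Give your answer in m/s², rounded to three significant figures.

64.5

ω = 43.92 rad/s
x = r cosθ ⇒ ẍ = −rω² cosθ (ω constant).
|a| = rω²|cosθ| = 0.0386·(43.92)²·|cos 30°| = 64.483 m/s².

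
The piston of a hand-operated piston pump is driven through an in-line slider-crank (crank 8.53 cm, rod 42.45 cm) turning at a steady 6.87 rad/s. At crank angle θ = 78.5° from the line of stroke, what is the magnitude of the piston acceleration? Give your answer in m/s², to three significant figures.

0.0444

ω = 6.87 rad/s
x(θ) = r cosθ + √(L² − r² sin²θ); with ω constant, a = ω²·d²x/dθ².
d²x/dθ² = −r cosθ − r²(cos2θ)/√u − r⁴ sin²2θ/(4u^{3/2}),  u = L² − r² sin²θ = 0.173213 m².
Substituting r = 0.0853 m, L = 0.4245 m, θ = 78.5°: d²x/dθ² = -0.00094125 m.
a = ω²·d²x/dθ² = (6.87)²·(-0.00094125) = -0.044424 m/s²;  |a| = 0.044424 m/s².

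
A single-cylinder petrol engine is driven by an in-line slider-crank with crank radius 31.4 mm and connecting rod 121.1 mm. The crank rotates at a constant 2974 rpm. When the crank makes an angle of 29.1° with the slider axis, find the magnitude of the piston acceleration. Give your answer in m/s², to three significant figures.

ω = 2π·2974/60 = 311.4 rad/s
x(θ) = r cosθ + √(L² − r² sin²θ); with ω constant, a = ω²·d²x/dθ².
d²x/dθ² = −r cosθ − r²(cos2θ)/√u − r⁴ sin²2θ/(4u^{3/2}),  u = L² − r² sin²θ = 0.014432 m².
Substituting r = 0.0314 m, L = 0.1211 m, θ = 29.1°: d²x/dθ² = -0.031863 m.
a = ω²·d²x/dθ² = (311.4)²·(-0.031863) = -3090.4 m/s²;  |a| = 3090.4 m/s².

3090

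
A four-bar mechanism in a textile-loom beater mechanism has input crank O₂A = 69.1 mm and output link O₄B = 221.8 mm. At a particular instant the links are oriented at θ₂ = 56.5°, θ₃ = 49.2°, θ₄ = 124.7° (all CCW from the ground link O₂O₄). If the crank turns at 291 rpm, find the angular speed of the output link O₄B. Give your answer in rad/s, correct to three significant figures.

1.25

ω₂ = 30.47 rad/s (from 291 rpm).
Differentiating the loop-closure r₂e^{iθ₂}+r₃e^{iθ₃}=r₁+r₄e^{iθ₄} gives r₂ω₂e^{iθ₂}+r₃ω₃e^{iθ₃}=r₄ω₄e^{iθ₄}.
Eliminating the other unknown: ω₄ = r₂ω₂ sin(θ₂−θ₃) / [r₄ sin(θ₄−θ₃)].
Numerator sine = +0.12706; denominator sine = +0.96815.
Result = 0.0691·30.47·(+0.12706) / (0.2218·(+0.96815)) = +1.246 rad/s; magnitude 1.246 rad/s.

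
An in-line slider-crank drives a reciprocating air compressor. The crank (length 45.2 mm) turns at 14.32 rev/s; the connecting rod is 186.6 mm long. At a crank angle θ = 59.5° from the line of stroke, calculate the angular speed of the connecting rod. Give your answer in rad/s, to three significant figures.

11.3

ω = 89.98 rad/s (converted from 14.32 rev/s).
The rod makes angle φ with the slider axis where L sinφ = r sinθ; differentiating, L cosφ·φ̇ = r ω cosθ.
L cosφ = √(L² − r² sin²θ) = 0.18249 m.
|ω_rod| = r ω |cosθ| / √(L² − r² sin²θ) = 0.0452·89.98·0.50754/0.18249 = 11.311 rad/s.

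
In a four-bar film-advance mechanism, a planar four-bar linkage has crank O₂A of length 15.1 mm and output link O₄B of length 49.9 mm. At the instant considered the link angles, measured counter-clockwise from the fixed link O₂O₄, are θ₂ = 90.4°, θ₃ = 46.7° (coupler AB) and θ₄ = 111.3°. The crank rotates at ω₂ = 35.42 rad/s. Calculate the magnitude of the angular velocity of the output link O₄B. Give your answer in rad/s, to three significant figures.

ω₂ = 35.42 rad/s
Differentiating the loop-closure r₂e^{iθ₂}+r₃e^{iθ₃}=r₁+r₄e^{iθ₄} gives r₂ω₂e^{iθ₂}+r₃ω₃e^{iθ₃}=r₄ω₄e^{iθ₄}.
Eliminating the other unknown: ω₄ = r₂ω₂ sin(θ₂−θ₃) / [r₄ sin(θ₄−θ₃)].
Numerator sine = +0.69088; denominator sine = +0.90334.
Result = 0.0151·35.42·(+0.69088) / (0.0499·(+0.90334)) = +8.1975 rad/s; magnitude 8.1975 rad/s.

8.20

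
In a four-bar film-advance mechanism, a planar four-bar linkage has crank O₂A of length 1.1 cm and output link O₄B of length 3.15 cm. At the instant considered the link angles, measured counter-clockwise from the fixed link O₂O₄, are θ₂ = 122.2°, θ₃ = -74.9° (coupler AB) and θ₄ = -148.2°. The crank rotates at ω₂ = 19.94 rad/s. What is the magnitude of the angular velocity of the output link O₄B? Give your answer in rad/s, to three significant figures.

2.14

ω₂ = 19.94 rad/s
Differentiating the loop-closure r₂e^{iθ₂}+r₃e^{iθ₃}=r₁+r₄e^{iθ₄} gives r₂ω₂e^{iθ₂}+r₃ω₃e^{iθ₃}=r₄ω₄e^{iθ₄}.
Eliminating the other unknown: ω₄ = r₂ω₂ sin(θ₂−θ₃) / [r₄ sin(θ₄−θ₃)].
Numerator sine = -0.29404; denominator sine = -0.95782.
Result = 0.011·19.94·(-0.29404) / (0.0315·(-0.95782)) = +2.1376 rad/s; magnitude 2.1376 rad/s.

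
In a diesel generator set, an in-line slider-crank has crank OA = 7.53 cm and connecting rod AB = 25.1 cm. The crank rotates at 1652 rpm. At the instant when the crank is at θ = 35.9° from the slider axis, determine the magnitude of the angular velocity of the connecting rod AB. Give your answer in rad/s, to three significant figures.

ω = 173 rad/s (converted from 1652 rpm).
The rod makes angle φ with the slider axis where L sinφ = r sinθ; differentiating, L cosφ·φ̇ = r ω cosθ.
L cosφ = √(L² − r² sin²θ) = 0.24709 m.
|ω_rod| = r ω |cosθ| / √(L² − r² sin²θ) = 0.0753·173·0.81004/0.24709 = 42.706 rad/s.

42.7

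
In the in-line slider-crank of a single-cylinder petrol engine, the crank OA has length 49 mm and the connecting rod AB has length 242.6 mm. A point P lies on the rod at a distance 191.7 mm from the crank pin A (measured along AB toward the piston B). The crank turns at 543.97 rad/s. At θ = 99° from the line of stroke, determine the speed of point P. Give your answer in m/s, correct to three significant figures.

ω = 544 rad/s.  Crank-pin speed |V_A| = rω = 26.655 m/s, perpendicular to OA.
Rod angle: sinφ = −(r/L) sinθ ⇒ φ = -11.507°; ω_rod = −rω cosθ/√(L²−r²sin²θ) = +17.54 rad/s.
V_P = V_A + ω_rod × AP, with AP = 0.1917 m along the rod.
Components: V_Px = −rω sinθ − a·ω_rod·sinφ = -25.656 m/s;  V_Py = rω cosθ + a·ω_rod·cosφ = -0.87484 m/s.
|V_P| = √(V_Px² + V_Py²) = 25.671 m/s.

25.7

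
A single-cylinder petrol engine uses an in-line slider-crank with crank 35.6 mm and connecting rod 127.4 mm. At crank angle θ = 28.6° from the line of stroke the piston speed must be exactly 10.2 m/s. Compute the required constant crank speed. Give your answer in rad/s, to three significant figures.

For an in-line slider-crank, |v_piston| = rω|sinθ|·[1 + r cosθ/√(L² − r² sin²θ)].
With r = 0.0356 m, L = 0.1274 m, θ = 28.6°: the bracketed kinematic factor |dx/dθ| = 0.02126 m.
ω = v/|dx/dθ| = 10.2/0.02126 = 479.77 rad/s.

480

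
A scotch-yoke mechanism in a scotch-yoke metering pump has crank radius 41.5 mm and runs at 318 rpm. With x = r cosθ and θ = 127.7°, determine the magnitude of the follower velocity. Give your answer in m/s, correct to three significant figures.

ω = 33.3 rad/s (from 318 rpm).
x = r cosθ ⇒ ẋ = −rω sinθ.
|v| = rω|sinθ| = 0.0415·33.3·|sin 127.7°| = 1.0935 m/s.

1.09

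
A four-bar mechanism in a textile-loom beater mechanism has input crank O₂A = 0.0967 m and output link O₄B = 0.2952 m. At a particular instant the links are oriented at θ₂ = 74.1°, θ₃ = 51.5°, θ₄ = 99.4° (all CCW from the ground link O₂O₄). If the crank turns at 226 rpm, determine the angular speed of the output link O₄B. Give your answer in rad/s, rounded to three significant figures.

4.02

ω₂ = 23.67 rad/s (from 226 rpm).
Differentiating the loop-closure r₂e^{iθ₂}+r₃e^{iθ₃}=r₁+r₄e^{iθ₄} gives r₂ω₂e^{iθ₂}+r₃ω₃e^{iθ₃}=r₄ω₄e^{iθ₄}.
Eliminating the other unknown: ω₄ = r₂ω₂ sin(θ₂−θ₃) / [r₄ sin(θ₄−θ₃)].
Numerator sine = +0.38430; denominator sine = +0.74198.
Result = 0.0967·23.67·(+0.38430) / (0.2952·(+0.74198)) = +4.0153 rad/s; magnitude 4.0153 rad/s.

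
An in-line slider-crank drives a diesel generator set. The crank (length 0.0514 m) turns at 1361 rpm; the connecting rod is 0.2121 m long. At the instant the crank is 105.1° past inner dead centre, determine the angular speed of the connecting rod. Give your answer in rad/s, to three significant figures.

9.25

ω = 142.5 rad/s (converted from 1361 rpm).
The rod makes angle φ with the slider axis where L sinφ = r sinθ; differentiating, L cosφ·φ̇ = r ω cosθ.
L cosφ = √(L² − r² sin²θ) = 0.20621 m.
|ω_rod| = r ω |cosθ| / √(L² − r² sin²θ) = 0.0514·142.5·0.26050/0.20621 = 9.2544 rad/s.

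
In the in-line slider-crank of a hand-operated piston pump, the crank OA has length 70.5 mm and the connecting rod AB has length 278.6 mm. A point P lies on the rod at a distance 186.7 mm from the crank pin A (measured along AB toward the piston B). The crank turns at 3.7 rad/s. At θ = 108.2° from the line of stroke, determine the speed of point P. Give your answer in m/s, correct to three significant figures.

ω = 3.7 rad/s.  Crank-pin speed |V_A| = rω = 0.26085 m/s, perpendicular to OA.
Rod angle: sinφ = −(r/L) sinθ ⇒ φ = -13.910°; ω_rod = −rω cosθ/√(L²−r²sin²θ) = +0.30127 rad/s.
V_P = V_A + ω_rod × AP, with AP = 0.1867 m along the rod.
Components: V_Px = −rω sinθ − a·ω_rod·sinφ = -0.23428 m/s;  V_Py = rω cosθ + a·ω_rod·cosφ = -0.026875 m/s.
|V_P| = √(V_Px² + V_Py²) = 0.23582 m/s.

0.236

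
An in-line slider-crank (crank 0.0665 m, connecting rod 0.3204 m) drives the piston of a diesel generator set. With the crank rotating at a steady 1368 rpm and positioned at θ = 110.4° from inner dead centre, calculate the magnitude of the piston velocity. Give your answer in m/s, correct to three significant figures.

ω = 2π·1368/60 = 143.3 rad/s
For an in-line slider-crank, x = r cosθ + √(L² − r² sin²θ), so v = −rω sinθ·[1 + r cosθ/√(L² − r² sin²θ)].
With r = 0.0665 m, L = 0.3204 m, θ = 110.4°: √(L² − r² sin²θ) = 0.31428 m.
v = −0.0665·143.3·0.93728·[1 + 0.0665·-0.34857/0.31428] = -8.2705 m/s.
|v| = 8.2705 m/s.

8.27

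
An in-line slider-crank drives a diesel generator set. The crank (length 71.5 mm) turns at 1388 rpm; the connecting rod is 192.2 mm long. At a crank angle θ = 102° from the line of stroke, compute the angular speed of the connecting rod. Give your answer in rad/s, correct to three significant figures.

ω = 145.4 rad/s (converted from 1388 rpm).
The rod makes angle φ with the slider axis where L sinφ = r sinθ; differentiating, L cosφ·φ̇ = r ω cosθ.
L cosφ = √(L² − r² sin²θ) = 0.17902 m.
|ω_rod| = r ω |cosθ| / √(L² − r² sin²θ) = 0.0715·145.4·0.20791/0.17902 = 12.07 rad/s.

12.1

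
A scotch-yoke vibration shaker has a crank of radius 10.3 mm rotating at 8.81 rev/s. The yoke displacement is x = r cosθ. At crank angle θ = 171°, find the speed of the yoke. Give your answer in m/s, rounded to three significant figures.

ω = 55.35 rad/s (from 8.81 rev/s).
x = r cosθ ⇒ ẋ = −rω sinθ.
|v| = rω|sinθ| = 0.0103·55.35·|sin 171°| = 0.089192 m/s.

0.0892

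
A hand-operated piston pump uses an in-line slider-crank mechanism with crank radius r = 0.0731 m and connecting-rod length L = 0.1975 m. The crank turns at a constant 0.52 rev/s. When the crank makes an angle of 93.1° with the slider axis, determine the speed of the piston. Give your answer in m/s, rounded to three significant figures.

ω = 2π·0.52 = 3.267 rad/s
For an in-line slider-crank, x = r cosθ + √(L² − r² sin²θ), so v = −rω sinθ·[1 + r cosθ/√(L² − r² sin²θ)].
With r = 0.0731 m, L = 0.1975 m, θ = 93.1°: √(L² − r² sin²θ) = 0.18352 m.
v = −0.0731·3.267·0.99854·[1 + 0.0731·-0.05408/0.18352] = -0.23335 m/s.
|v| = 0.23335 m/s.

0.233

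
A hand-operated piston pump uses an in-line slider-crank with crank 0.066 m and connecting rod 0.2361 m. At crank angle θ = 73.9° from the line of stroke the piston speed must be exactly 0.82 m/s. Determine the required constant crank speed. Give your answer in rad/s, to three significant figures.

For an in-line slider-crank, |v_piston| = rω|sinθ|·[1 + r cosθ/√(L² − r² sin²θ)].
With r = 0.066 m, L = 0.2361 m, θ = 73.9°: the bracketed kinematic factor |dx/dθ| = 0.068515 m.
ω = v/|dx/dθ| = 0.82/0.068515 = 11.968 rad/s.

12.0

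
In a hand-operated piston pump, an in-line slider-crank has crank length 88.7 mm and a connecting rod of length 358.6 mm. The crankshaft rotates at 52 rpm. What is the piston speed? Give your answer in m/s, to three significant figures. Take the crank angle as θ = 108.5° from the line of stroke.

0.421

ω = 2π·52/60 = 5.445 rad/s
For an in-line slider-crank, x = r cosθ + √(L² − r² sin²θ), so v = −rω sinθ·[1 + r cosθ/√(L² − r² sin²θ)].
With r = 0.0887 m, L = 0.3586 m, θ = 108.5°: √(L² − r² sin²θ) = 0.34859 m.
v = −0.0887·5.445·0.94832·[1 + 0.0887·-0.31730/0.34859] = -0.42107 m/s.
|v| = 0.42107 m/s.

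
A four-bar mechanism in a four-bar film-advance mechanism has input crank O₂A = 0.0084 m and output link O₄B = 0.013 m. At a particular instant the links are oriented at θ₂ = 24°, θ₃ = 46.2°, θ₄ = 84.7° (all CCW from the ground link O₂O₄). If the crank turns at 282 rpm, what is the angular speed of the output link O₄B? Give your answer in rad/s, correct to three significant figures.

11.6

ω₂ = 29.53 rad/s (from 282 rpm).
Differentiating the loop-closure r₂e^{iθ₂}+r₃e^{iθ₃}=r₁+r₄e^{iθ₄} gives r₂ω₂e^{iθ₂}+r₃ω₃e^{iθ₃}=r₄ω₄e^{iθ₄}.
Eliminating the other unknown: ω₄ = r₂ω₂ sin(θ₂−θ₃) / [r₄ sin(θ₄−θ₃)].
Numerator sine = -0.37784; denominator sine = +0.62251.
Result = 0.0084·29.53·(-0.37784) / (0.013·(+0.62251)) = -11.582 rad/s; magnitude 11.582 rad/s.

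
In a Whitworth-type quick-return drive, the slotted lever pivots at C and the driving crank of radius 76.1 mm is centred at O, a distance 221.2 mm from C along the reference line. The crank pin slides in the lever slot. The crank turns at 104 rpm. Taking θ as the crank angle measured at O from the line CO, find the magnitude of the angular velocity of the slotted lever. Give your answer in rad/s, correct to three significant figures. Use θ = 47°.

2.42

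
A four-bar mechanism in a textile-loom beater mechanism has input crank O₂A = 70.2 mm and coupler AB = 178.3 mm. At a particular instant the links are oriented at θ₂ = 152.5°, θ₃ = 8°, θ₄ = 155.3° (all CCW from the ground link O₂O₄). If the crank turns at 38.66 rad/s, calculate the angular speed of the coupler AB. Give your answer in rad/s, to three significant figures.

ω₂ = 38.66 rad/s
Differentiating the loop-closure r₂e^{iθ₂}+r₃e^{iθ₃}=r₁+r₄e^{iθ₄} gives r₂ω₂e^{iθ₂}+r₃ω₃e^{iθ₃}=r₄ω₄e^{iθ₄}.
Eliminating the other unknown: ω₃ = r₂ω₂ sin(θ₄−θ₂) / [r₃ sin(θ₃−θ₄)].
Numerator sine = +0.04885; denominator sine = -0.54024.
Result = 0.0702·38.66·(+0.04885) / (0.1783·(-0.54024)) = -1.3763 rad/s; magnitude 1.3763 rad/s.

1.38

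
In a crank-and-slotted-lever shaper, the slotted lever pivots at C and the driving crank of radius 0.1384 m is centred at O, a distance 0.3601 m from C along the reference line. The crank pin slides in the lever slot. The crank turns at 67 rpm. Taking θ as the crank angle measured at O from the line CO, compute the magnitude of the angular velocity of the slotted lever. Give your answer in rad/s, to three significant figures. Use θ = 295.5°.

1.49

ω = 7.016 rad/s (from 67 rpm).
Crank pin A relative to C: A = (d + r cosθ, r sinθ); lever angle φ = atan2(r sinθ, d + r cosθ).
Differentiating tanφ: φ̇ = rω(d cosθ + r)/(d² + r² + 2dr cosθ).
d² + r² + 2dr cosθ = |CA|² = 0.191738 m²;  d cosθ + r = +0.29343 m.
|ω_lever| = |0.1384·7.016·+0.29343| / 0.191738 = 1.486 rad/s.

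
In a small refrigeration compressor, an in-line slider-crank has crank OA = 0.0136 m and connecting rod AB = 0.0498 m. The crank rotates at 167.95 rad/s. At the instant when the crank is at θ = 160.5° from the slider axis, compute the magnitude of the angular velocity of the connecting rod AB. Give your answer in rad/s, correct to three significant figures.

ω = 167.9 rad/s
The rod makes angle φ with the slider axis where L sinφ = r sinθ; differentiating, L cosφ·φ̇ = r ω cosθ.
L cosφ = √(L² − r² sin²θ) = 0.049593 m.
|ω_rod| = r ω |cosθ| / √(L² − r² sin²θ) = 0.0136·167.9·0.94264/0.049593 = 43.416 rad/s.

43.4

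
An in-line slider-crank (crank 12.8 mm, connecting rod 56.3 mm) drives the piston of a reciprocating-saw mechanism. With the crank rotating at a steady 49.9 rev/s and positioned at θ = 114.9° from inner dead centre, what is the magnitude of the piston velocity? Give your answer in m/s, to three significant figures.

ω = 2π·49.9 = 313.5 rad/s
For an in-line slider-crank, x = r cosθ + √(L² − r² sin²θ), so v = −rω sinθ·[1 + r cosθ/√(L² − r² sin²θ)].
With r = 0.0128 m, L = 0.0563 m, θ = 114.9°: √(L² − r² sin²θ) = 0.05509 m.
v = −0.0128·313.5·0.90704·[1 + 0.0128·-0.42104/0.05509] = -3.284 m/s.
|v| = 3.284 m/s.

3.28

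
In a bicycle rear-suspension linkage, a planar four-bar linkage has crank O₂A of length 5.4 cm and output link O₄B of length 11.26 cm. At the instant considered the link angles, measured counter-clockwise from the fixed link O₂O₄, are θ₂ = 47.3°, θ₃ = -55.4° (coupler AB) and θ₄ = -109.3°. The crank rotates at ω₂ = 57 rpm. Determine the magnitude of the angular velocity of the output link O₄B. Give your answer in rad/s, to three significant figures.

3.46

ω₂ = 5.969 rad/s (from 57 rpm).
Differentiating the loop-closure r₂e^{iθ₂}+r₃e^{iθ₃}=r₁+r₄e^{iθ₄} gives r₂ω₂e^{iθ₂}+r₃ω₃e^{iθ₃}=r₄ω₄e^{iθ₄}.
Eliminating the other unknown: ω₄ = r₂ω₂ sin(θ₂−θ₃) / [r₄ sin(θ₄−θ₃)].
Numerator sine = +0.97553; denominator sine = -0.80799.
Result = 0.054·5.969·(+0.97553) / (0.1126·(-0.80799)) = -3.4562 rad/s; magnitude 3.4562 rad/s.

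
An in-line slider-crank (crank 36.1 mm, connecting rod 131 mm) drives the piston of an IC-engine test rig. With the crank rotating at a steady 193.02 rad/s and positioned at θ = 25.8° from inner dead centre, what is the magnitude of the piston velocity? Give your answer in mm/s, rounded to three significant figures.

ω = 193 rad/s
For an in-line slider-crank, x = r cosθ + √(L² − r² sin²θ), so v = −rω sinθ·[1 + r cosθ/√(L² − r² sin²θ)].
With r = 0.0361 m, L = 0.131 m, θ = 25.8°: √(L² − r² sin²θ) = 0.13005 m.
v = −0.0361·193·0.43523·[1 + 0.0361·0.90032/0.13005] = -3.7906 m/s.
|v| = 3.7906 m/s = 3790.6 mm/s.

3790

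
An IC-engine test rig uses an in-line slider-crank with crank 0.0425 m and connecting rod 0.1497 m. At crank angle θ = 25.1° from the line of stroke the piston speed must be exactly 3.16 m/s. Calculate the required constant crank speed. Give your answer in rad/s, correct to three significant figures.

139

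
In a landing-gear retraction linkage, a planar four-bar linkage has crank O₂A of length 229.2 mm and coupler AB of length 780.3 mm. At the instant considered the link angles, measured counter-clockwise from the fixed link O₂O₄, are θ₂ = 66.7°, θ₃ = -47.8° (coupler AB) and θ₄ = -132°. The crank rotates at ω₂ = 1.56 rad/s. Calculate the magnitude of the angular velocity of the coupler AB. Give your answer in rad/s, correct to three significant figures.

ω₂ = 1.56 rad/s
Differentiating the loop-closure r₂e^{iθ₂}+r₃e^{iθ₃}=r₁+r₄e^{iθ₄} gives r₂ω₂e^{iθ₂}+r₃ω₃e^{iθ₃}=r₄ω₄e^{iθ₄}.
Eliminating the other unknown: ω₃ = r₂ω₂ sin(θ₄−θ₂) / [r₃ sin(θ₃−θ₄)].
Numerator sine = +0.32061; denominator sine = +0.99488.
Result = 0.2292·1.56·(+0.32061) / (0.7803·(+0.99488)) = +0.14767 rad/s; magnitude 0.14767 rad/s.

0.148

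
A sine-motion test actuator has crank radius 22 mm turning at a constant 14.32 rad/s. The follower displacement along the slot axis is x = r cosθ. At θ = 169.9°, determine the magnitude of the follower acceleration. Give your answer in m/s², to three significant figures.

4.44

ω = 14.32 rad/s
x = r cosθ ⇒ ẍ = −rω² cosθ (ω constant).
|a| = rω²|cosθ| = 0.022·(14.32)²·|cos 169.9°| = 4.4415 m/s².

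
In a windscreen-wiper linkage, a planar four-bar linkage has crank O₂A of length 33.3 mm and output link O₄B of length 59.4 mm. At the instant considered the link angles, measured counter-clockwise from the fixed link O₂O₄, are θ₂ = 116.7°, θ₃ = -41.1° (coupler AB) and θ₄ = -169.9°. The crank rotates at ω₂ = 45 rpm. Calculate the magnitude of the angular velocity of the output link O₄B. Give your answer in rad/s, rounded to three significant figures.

ω₂ = 4.712 rad/s (from 45 rpm).
Differentiating the loop-closure r₂e^{iθ₂}+r₃e^{iθ₃}=r₁+r₄e^{iθ₄} gives r₂ω₂e^{iθ₂}+r₃ω₃e^{iθ₃}=r₄ω₄e^{iθ₄}.
Eliminating the other unknown: ω₄ = r₂ω₂ sin(θ₂−θ₃) / [r₄ sin(θ₄−θ₃)].
Numerator sine = +0.37784; denominator sine = -0.77934.
Result = 0.0333·4.712·(+0.37784) / (0.0594·(-0.77934)) = -1.2808 rad/s; magnitude 1.2808 rad/s.

1.28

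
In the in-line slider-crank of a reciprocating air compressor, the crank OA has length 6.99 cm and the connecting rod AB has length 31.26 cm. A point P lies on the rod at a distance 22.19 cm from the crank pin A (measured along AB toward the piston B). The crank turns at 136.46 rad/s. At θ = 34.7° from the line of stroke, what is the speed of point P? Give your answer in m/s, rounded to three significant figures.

6.55

ω = 136.5 rad/s.  Crank-pin speed |V_A| = rω = 9.5386 m/s, perpendicular to OA.
Rod angle: sinφ = −(r/L) sinθ ⇒ φ = -7.313°; ω_rod = −rω cosθ/√(L²−r²sin²θ) = -25.292 rad/s.
V_P = V_A + ω_rod × AP, with AP = 0.2219 m along the rod.
Components: V_Px = −rω sinθ − a·ω_rod·sinφ = -6.1445 m/s;  V_Py = rω cosθ + a·ω_rod·cosφ = +2.2754 m/s.
|V_P| = √(V_Px² + V_Py²) = 6.5523 m/s.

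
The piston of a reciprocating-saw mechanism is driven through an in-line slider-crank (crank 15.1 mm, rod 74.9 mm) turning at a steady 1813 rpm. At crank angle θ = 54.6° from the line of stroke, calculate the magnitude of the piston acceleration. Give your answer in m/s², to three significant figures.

ω = 2π·1813/60 = 189.9 rad/s
x(θ) = r cosθ + √(L² − r² sin²θ); with ω constant, a = ω²·d²x/dθ².
d²x/dθ² = −r cosθ − r²(cos2θ)/√u − r⁴ sin²2θ/(4u^{3/2}),  u = L² − r² sin²θ = 0.00545851 m².
Substituting r = 0.0151 m, L = 0.0749 m, θ = 54.6°: d²x/dθ² = -0.007761 m.
a = ω²·d²x/dθ² = (189.9)²·(-0.007761) = -279.75 m/s²;  |a| = 279.75 m/s².

280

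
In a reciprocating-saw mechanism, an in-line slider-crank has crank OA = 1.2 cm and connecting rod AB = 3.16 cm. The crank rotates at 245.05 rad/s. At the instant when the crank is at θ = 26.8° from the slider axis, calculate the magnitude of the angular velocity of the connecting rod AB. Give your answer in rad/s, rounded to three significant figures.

84.3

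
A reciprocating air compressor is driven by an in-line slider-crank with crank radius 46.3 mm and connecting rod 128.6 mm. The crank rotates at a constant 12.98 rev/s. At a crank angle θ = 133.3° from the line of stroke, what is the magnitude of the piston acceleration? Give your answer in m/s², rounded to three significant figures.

214

ω = 2π·13 = 81.56 rad/s
x(θ) = r cosθ + √(L² − r² sin²θ); with ω constant, a = ω²·d²x/dθ².
d²x/dθ² = −r cosθ − r²(cos2θ)/√u − r⁴ sin²2θ/(4u^{3/2}),  u = L² − r² sin²θ = 0.0154025 m².
Substituting r = 0.0463 m, L = 0.1286 m, θ = 133.3°: d²x/dθ² = +0.032179 m.
a = ω²·d²x/dθ² = (81.56)²·(+0.032179) = +214.03 m/s²;  |a| = 214.03 m/s².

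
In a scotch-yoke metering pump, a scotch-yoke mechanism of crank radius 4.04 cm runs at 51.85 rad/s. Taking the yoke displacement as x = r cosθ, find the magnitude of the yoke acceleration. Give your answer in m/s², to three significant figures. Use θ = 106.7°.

ω = 51.85 rad/s
x = r cosθ ⇒ ẍ = −rω² cosθ (ω constant).
|a| = rω²|cosθ| = 0.0404·(51.85)²·|cos 106.7°| = 31.211 m/s².

31.2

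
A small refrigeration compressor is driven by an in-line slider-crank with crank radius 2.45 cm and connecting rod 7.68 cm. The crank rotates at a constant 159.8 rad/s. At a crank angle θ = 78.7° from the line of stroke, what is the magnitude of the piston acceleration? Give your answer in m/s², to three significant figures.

70.5

ω = 159.8 rad/s
x(θ) = r cosθ + √(L² − r² sin²θ); with ω constant, a = ω²·d²x/dθ².
d²x/dθ² = −r cosθ − r²(cos2θ)/√u − r⁴ sin²2θ/(4u^{3/2}),  u = L² − r² sin²θ = 0.00532104 m².
Substituting r = 0.0245 m, L = 0.0768 m, θ = 78.7°: d²x/dθ² = +0.0027619 m.
a = ω²·d²x/dθ² = (159.8)²·(+0.0027619) = +70.528 m/s²;  |a| = 70.528 m/s².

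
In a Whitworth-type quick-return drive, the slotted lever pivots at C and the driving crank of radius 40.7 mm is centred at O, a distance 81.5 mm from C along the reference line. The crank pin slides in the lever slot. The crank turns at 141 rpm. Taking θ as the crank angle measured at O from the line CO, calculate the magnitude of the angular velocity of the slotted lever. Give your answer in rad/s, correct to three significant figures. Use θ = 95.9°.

ω = 14.77 rad/s (from 141 rpm).
Crank pin A relative to C: A = (d + r cosθ, r sinθ); lever angle φ = atan2(r sinθ, d + r cosθ).
Differentiating tanφ: φ̇ = rω(d cosθ + r)/(d² + r² + 2dr cosθ).
d² + r² + 2dr cosθ = |CA|² = 0.0076168 m²;  d cosθ + r = +0.032322 m.
|ω_lever| = |0.0407·14.77·+0.032322| / 0.0076168 = 2.5502 rad/s.

2.55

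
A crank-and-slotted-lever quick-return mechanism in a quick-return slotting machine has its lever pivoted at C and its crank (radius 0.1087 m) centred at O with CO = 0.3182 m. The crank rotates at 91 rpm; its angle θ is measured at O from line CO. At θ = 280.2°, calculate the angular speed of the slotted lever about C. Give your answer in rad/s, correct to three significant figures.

ω = 9.529 rad/s (from 91 rpm).
Crank pin A relative to C: A = (d + r cosθ, r sinθ); lever angle φ = atan2(r sinθ, d + r cosθ).
Differentiating tanφ: φ̇ = rω(d cosθ + r)/(d² + r² + 2dr cosθ).
d² + r² + 2dr cosθ = |CA|² = 0.125317 m²;  d cosθ + r = +0.16505 m.
|ω_lever| = |0.1087·9.529·+0.16505| / 0.125317 = 1.3643 rad/s.

1.36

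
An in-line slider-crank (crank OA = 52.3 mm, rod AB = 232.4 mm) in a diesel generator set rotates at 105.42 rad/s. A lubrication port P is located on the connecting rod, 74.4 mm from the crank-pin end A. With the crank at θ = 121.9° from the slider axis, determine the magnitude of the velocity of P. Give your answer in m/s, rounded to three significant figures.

ω = 105.4 rad/s.  Crank-pin speed |V_A| = rω = 5.5135 m/s, perpendicular to OA.
Rod angle: sinφ = −(r/L) sinθ ⇒ φ = -11.014°; ω_rod = −rω cosθ/√(L²−r²sin²θ) = +12.772 rad/s.
V_P = V_A + ω_rod × AP, with AP = 0.0744 m along the rod.
Components: V_Px = −rω sinθ − a·ω_rod·sinφ = -4.4992 m/s;  V_Py = rω cosθ + a·ω_rod·cosφ = -1.9808 m/s.
|V_P| = √(V_Px² + V_Py²) = 4.916 m/s.

4.92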